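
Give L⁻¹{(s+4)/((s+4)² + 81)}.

Using frequency shift: L⁻¹{(s-a)/((s-a)² + b²)} = e^(at)cos(bt). Here a=-4, b=9

Final answer: e^(-4t)·cos(9t)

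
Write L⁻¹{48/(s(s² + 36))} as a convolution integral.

48/(s(s² + 36)) = (1/s)·(48/(s² + 36)) = L{1}·L{8·sin(6t)}. So f(t) = 1*(8·sin(6t)) = ∫₀ᵗ 8·sin(6τ) dτ

Final answer: ∫₀ᵗ 8·sin(6τ) dτ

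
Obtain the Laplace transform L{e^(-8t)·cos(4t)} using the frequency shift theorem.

Frequency shift: L{e^(at)f(t)} = F(s-a). L{e^(-8t)·cos(4t)} = (s+8)/((s+8)² + 16)

Final answer: (s+8)/((s+8)² + 16)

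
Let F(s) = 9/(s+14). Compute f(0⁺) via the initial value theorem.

f(0⁺) = lim_{s→∞} s·9/(s+14) = lim_{s→∞} 9s/(s+14) = 9

Final answer: 9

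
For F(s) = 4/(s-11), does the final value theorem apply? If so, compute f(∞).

sF(s) = 4s/(s-11) has a pole at s = 11 in the right half-plane. Theorem does NOT apply (unstable system; f(t) = 4·e^(11t) grows without bound).

Final answer: Not applicable (unstable)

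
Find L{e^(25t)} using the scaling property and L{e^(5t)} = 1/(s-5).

Using L{f(at)} = (1/a)F(s/a) with a=5 and f(t) = e^(5t): L{e^(25t)} = (1/5) · 1/((s/5)-5) = (1/5) · 5/(s-25) = 1/(s-25)

Final answer: 1/(s-25)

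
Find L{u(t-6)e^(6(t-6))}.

u(t-a)f(t-a) with f(t)=e^(6t). L{e^(6t)} = 1/(s-6). By time shift: e^(-6s)/(s-6)

Final answer: e^(-6s)/(s-6)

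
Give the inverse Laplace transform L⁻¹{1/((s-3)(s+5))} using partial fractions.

Decompose: A/(s-3) + B/(s+5). A = 1/8, B = -1/8. f(t) = (e^(3t) - e^(-5t))/8

Final answer: (e^(3t) - e^(-5t))/8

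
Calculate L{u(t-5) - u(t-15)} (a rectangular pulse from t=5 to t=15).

L{u(t-a)} = e^(-as)/s. L{u(t-5) - u(t-15)} = (e^(-5s) - e^(-15s))/s

Final answer: (e^(-5s) - e^(-15s))/s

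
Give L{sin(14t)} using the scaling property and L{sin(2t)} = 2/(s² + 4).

Using L{f(at)} = (1/a)F(s/a) with a=7: L{sin(14t)} = (1/7) · 2/((s/7)² + 4) = (1/7) · 2·49/(s² + 196) = 14/(s² + 196)

Final answer: 14/(s² + 196)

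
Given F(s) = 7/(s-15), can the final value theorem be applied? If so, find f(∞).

sF(s) = 7s/(s-15) has a pole at s = 15 in the right half-plane. Theorem does NOT apply (unstable system; f(t) = 7·e^(15t) grows without bound).

Final answer: Not applicable (unstable)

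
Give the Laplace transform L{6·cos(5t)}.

L{cos(ωt)} = s/(s² + ω²), so L{cos(5t)} = s/(s² + 25). Then L{6·cos(5t)} = 6·s/(s² + 25) = 6s/(s² + 25)

Final answer: 6s/(s² + 25)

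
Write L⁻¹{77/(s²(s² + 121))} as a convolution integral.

77/(s²(s² + 121)) = (1/s²)·(77/(s² + 121)) = L{t}·L{7·sin(11t)}. So f(t) = t*(7·sin(11t)) = ∫₀ᵗ 7τ·sin(11(t-τ)) dτ

Final answer: ∫₀ᵗ 7τ·sin(11(t-τ)) dτ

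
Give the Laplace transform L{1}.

L{1} = 1 · L{1} = 1/s

Final answer: 1/s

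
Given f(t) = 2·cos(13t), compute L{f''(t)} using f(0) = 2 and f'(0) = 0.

F(s) = 2s/(s² + 169). L{f''(t)} = s²F(s) - sf(0) - f'(0) = 2s³/(s² + 169) - 2s = (2s³ - 2s(s² + 169))/(s² + 169) = -338s/(s² + 169)

Final answer: -338s/(s² + 169)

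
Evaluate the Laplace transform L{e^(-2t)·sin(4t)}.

L{e^(at)·sin(ωt)} = ω/((s-a)² + ω²), so L{e^(-2t)·sin(4t)} = 4/((s+2)² + 16)

Final answer: 4/((s+2)² + 16)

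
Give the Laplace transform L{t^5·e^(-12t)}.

L{t^n·e^(at)} = n!/(s-a)^(n+1), so L{t^5·e^(-12t)} = 120/(s+12)^6

Final answer: 120/(s+12)^6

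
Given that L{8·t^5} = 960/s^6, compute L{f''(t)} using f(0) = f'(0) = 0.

L{f''(t)} = s²F(s) - sf(0) - f'(0) = s²·960/s^6 - 0 - 0 = 960/s^4

Final answer: 960/s^4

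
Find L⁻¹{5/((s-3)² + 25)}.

Form: b/((s-a)² + b²) → e^(at)sin(bt). With a=3, b=5

Final answer: e^(3t)·sin(5t)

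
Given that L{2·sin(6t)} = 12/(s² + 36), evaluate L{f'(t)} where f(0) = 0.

L{f'(t)} = s·F(s) - f(0) = s·12/(s² + 36) - 0 = 12s/(s² + 36)

Final answer: 12s/(s² + 36)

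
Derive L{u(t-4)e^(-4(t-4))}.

u(t-a)f(t-a) with f(t)=e^(-4t). L{e^(-4t)} = 1/(s+4). By time shift: e^(-4s)/(s+4)

Final answer: e^(-4s)/(s+4)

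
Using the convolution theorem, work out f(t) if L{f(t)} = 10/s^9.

10/s^9 = (10/s)·(1/s^8) = L{10}·L{t^7/5040}. By convolution, f(t) = 10*t^7/5040 = ∫₀ᵗ 10·τ^7/5040 dτ = 10·t^8/40320

Final answer: 10·t^8/40320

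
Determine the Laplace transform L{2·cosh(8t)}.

L{cosh(ωt)} = s/(s² - ω²), so L{cosh(8t)} = s/(s² - 64). Then L{2·cosh(8t)} = 2·s/(s² - 64) = 2s/(s² - 64)

Final answer: 2s/(s² - 64)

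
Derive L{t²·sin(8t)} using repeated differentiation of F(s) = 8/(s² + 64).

F(s) = 8/(s² + 64). F'(s) = -16s/(s² + 64)². F''(s) = -16(64 - 3s²)/(s² + 64)³ = (48s² - 1024)/(s² + 64)³. So L{t²·sin(8t)} = (-1)² F''(s) = (48s² - 1024)/(s² + 64)³

Final answer: (48s² - 1024)/(s² + 64)³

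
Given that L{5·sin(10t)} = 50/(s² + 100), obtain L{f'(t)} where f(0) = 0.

L{f'(t)} = s·F(s) - f(0) = s·50/(s² + 100) - 0 = 50s/(s² + 100)

Final answer: 50s/(s² + 100)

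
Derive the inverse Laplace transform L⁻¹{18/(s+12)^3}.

L⁻¹{n!/(s-a)^(n+1)} = t^n·e^(at) with n=2, a=-12. So L⁻¹{2/(s+12)^3} = t^2·e^(-12t), and L⁻¹{18/(s+12)^3} = (18/2)·t^2·e^(-12t) = 9·t^2·e^(-12t)

Final answer: 9·t^2·e^(-12t)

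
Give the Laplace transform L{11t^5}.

L{11t^5} = 11 · L{t^5} = 11 · 120/s^6 = 1320/s^6

Final answer: 1320/s^6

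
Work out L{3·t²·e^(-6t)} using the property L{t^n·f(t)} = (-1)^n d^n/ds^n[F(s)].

L{e^(-6t)} = 1/(s+6). d/ds[1/(s+6)] = -1/(s+6)². d²/ds²[1/(s+6)] = 2/(s+6)³. So L{t²·e^(-6t)} = (-1)² · 2/(s+6)³ = 2/(s+6)³. Then L{3·t²·e^(-6t)} = 3·2/(s+6)³ = 6/(s+6)³

Final answer: 6/(s+6)³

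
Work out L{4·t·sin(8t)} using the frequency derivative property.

L{sin(8t)} = 8/(s² + 64). By L{t·f(t)} = -F'(s): -d/ds[8/(s² + 64)] = -(8)·(-2s)/(s² + 64)² = 16s/(s² + 64)². Then L{4·t·sin(8t)} = 4·16s/(s² + 64)² = 64s/(s² + 64)²

Final answer: 64s/(s² + 64)²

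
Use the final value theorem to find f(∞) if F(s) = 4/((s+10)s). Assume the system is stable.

f(∞) = lim_{s→0} sF(s) = lim_{s→0} 4/(s+10) = 2/5

Final answer: 2/5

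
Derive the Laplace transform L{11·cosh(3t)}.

L{cosh(ωt)} = s/(s² - ω²), so L{cosh(3t)} = s/(s² - 9). Then L{11·cosh(3t)} = 11·s/(s² - 9) = 11s/(s² - 9)

Final answer: 11s/(s² - 9)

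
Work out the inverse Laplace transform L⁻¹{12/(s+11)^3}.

L⁻¹{n!/(s-a)^(n+1)} = t^n·e^(at) with n=2, a=-11. So L⁻¹{2/(s+11)^3} = t^2·e^(-11t), and L⁻¹{12/(s+11)^3} = (12/2)·t^2·e^(-11t) = 6·t^2·e^(-11t)

Final answer: 6·t^2·e^(-11t)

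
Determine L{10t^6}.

L{t^n} = n!/s^(n+1). So L{10t^6} = 10·6!/s^7 = 7200/s^7

Final answer: 7200/s^7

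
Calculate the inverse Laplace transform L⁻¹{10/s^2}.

L⁻¹{n!/s^(n+1)} = t^n with n=1. So L⁻¹{1/s^2} = t, and L⁻¹{10/s^2} = (10/1)·t = 10·t

Final answer: 10·t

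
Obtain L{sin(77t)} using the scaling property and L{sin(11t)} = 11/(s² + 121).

Using L{f(at)} = (1/a)F(s/a) with a=7: L{sin(77t)} = (1/7) · 11/((s/7)² + 121) = (1/7) · 11·49/(s² + 5929) = 77/(s² + 5929)

Final answer: 77/(s² + 5929)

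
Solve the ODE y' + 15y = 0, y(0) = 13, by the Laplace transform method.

L{y'} + 15L{y} = 0. sY - 13 + 15Y = 0. Y(s+15) = 13. Y = 13/(s+15)

Final answer: y(t) = 13e^(-15t)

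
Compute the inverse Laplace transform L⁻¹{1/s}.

L⁻¹{c/s} = c, so L⁻¹{1/s} = 1

Final answer: 1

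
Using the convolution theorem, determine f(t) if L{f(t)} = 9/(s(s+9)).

9/(s(s+9)) = (9/s)·(1/(s+9)) = L{9}·L{e^(-9t)}. By convolution, f(t) = 9*e^(-9t) = ∫₀ᵗ 9·e^(-9τ) dτ = 9·(1 - e^(-9t))/9

Final answer: 9·(1 - e^(-9t))/9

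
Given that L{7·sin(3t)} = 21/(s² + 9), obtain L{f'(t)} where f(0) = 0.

L{f'(t)} = s·F(s) - f(0) = s·21/(s² + 9) - 0 = 21s/(s² + 9)

Final answer: 21s/(s² + 9)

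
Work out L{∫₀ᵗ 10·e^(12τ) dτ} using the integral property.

L{∫₀ᵗ f(τ)dτ} = F(s)/s with F(s) = 10/(s-12), so L{∫₀ᵗ 10·e^(12τ) dτ} = 10/(s(s-12))

Final answer: 10/(s(s-12))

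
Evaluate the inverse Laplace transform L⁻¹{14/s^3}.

L⁻¹{n!/s^(n+1)} = t^n with n=2. So L⁻¹{2/s^3} = t^2, and L⁻¹{14/s^3} = (14/2)·t^2 = 7·t^2

Final answer: 7·t^2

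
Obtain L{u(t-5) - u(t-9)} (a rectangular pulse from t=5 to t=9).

L{u(t-a)} = e^(-as)/s. L{u(t-5) - u(t-9)} = (e^(-5s) - e^(-9s))/s

Final answer: (e^(-5s) - e^(-9s))/s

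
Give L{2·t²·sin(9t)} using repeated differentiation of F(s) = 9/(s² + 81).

F(s) = 9/(s² + 81). F'(s) = -18s/(s² + 81)². F''(s) = -18(81 - 3s²)/(s² + 81)³ = (54s² - 1458)/(s² + 81)³. So L{t²·sin(9t)} = (-1)² F''(s) = (54s² - 1458)/(s² + 81)³. Then L{2·t²·sin(9t)} = 2·(54s² - 1458)/(s² + 81)³ = (108s² - 2916)/(s² + 81)³

Final answer: (108s² - 2916)/(s² + 81)³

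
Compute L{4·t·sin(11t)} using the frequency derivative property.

L{sin(11t)} = 11/(s² + 121). By L{t·f(t)} = -F'(s): -d/ds[11/(s² + 121)] = -(11)·(-2s)/(s² + 121)² = 22s/(s² + 121)². Then L{4·t·sin(11t)} = 4·22s/(s² + 121)² = 88s/(s² + 121)²

Final answer: 88s/(s² + 121)²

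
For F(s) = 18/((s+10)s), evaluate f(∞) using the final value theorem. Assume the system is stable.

f(∞) = lim_{s→0} sF(s) = lim_{s→0} 18/(s+10) = 9/5

Final answer: 9/5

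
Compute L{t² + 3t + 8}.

L{t² + 3t + 8} = 2/s³ + 3/s² + 8/s = 2/s³ + 3/s² + 8/s

Final answer: 2/s³ + 3/s² + 8/s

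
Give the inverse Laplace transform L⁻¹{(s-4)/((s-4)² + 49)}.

Using frequency shift, L⁻¹{(s-4)/((s-4)² + 49)} = e^(4t)·cos(7t)

Final answer: e^(4t)·cos(7t)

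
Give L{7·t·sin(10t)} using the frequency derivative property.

L{sin(10t)} = 10/(s² + 100). By L{t·f(t)} = -F'(s): -d/ds[10/(s² + 100)] = -(10)·(-2s)/(s² + 100)² = 20s/(s² + 100)². Then L{7·t·sin(10t)} = 7·20s/(s² + 100)² = 140s/(s² + 100)²

Final answer: 140s/(s² + 100)²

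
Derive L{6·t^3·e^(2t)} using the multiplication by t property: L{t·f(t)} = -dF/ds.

Using L{t^n·e^(at)} = n!/(s-a)^(n+1), L{t^3·e^(2t)} = 6/(s-2)^4, so L{6·t^3·e^(2t)} = 6·6/(s-2)^4 = 36/(s-2)^4

Final answer: 36/(s-2)^4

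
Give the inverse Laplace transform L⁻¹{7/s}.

L⁻¹{c/s} = c, so L⁻¹{7/s} = 7

Final answer: 7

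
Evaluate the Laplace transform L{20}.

L{20} = 20 · L{1} = 20/s

Final answer: 20/s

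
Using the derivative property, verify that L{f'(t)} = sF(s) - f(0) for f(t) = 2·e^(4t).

f'(t) = 8e^(4t). Direct: L{f'(t)} = 8/(s-4). Property: s·2/(s-4) - 2 = (2s - 2(s-4))/(s-4) = 8/(s-4). ✓

Final answer: 8/(s-4)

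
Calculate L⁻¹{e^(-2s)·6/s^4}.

L⁻¹{6/s^4} = t^3. By the time shift theorem, L⁻¹{e^(-as)F(s)} = u(t-a)f(t-a) with a=2, so L⁻¹{e^(-2s)·6/s^4} = u(t-2)·(t-2)^3

Final answer: u(t-2)·(t-2)^3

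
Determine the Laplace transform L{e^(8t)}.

L{e^(at)} = 1/(s-a), so L{e^(8t)} = 1/(s-8)

Final answer: 1/(s-8)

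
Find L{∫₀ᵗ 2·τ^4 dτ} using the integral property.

L{∫₀ᵗ f(τ)dτ} = F(s)/s with f(t) = 2t^4. F(s) = 48/s^5, so L{∫₀ᵗ 2·τ^4 dτ} = (48/s^5)/s = 48/s^6. (Check: ∫₀ᵗ 2·τ^4 dτ = 2t^5/5.)

Final answer: 48/s^6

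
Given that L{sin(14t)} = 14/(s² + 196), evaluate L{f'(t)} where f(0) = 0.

L{f'(t)} = s·F(s) - f(0) = s·14/(s² + 196) - 0 = 14s/(s² + 196)

Final answer: 14s/(s² + 196)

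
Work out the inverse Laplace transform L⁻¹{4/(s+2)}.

L⁻¹{1/(s-a)} = e^(at), so L⁻¹{1/(s+2)} = e^(-2t), and L⁻¹{4/(s+2)} = 4·e^(-2t)

Final answer: 4·e^(-2t)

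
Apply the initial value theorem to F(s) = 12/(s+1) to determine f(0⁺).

f(0⁺) = lim_{s→∞} s·12/(s+1) = lim_{s→∞} 12s/(s+1) = 12

Final answer: 12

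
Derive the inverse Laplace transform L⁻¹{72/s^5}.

L⁻¹{n!/s^(n+1)} = t^n with n=4. So L⁻¹{24/s^5} = t^4, and L⁻¹{72/s^5} = (72/24)·t^4 = 3·t^4

Final answer: 3·t^4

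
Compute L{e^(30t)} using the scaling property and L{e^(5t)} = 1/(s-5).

Using L{f(at)} = (1/a)F(s/a) with a=6 and f(t) = e^(5t): L{e^(30t)} = (1/6) · 1/((s/6)-5) = (1/6) · 6/(s-30) = 1/(s-30)

Final answer: 1/(s-30)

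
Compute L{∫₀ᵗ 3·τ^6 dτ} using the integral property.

L{∫₀ᵗ f(τ)dτ} = F(s)/s with f(t) = 3t^6. F(s) = 2160/s^7, so L{∫₀ᵗ 3·τ^6 dτ} = (2160/s^7)/s = 2160/s^8. (Check: ∫₀ᵗ 3·τ^6 dτ = 3t^7/7.)

Final answer: 2160/s^8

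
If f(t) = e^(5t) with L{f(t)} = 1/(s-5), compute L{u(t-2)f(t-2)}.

Time shift theorem: L{u(t-a)f(t-a)} = e^(-as)F(s). Here a=2, F(s) = 1/(s-5), so L{u(t-2)f(t-2)} = e^(-2s)·1/(s-5)

Final answer: e^(-2s)·1/(s-5)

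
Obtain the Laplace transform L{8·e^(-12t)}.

L{e^(at)} = 1/(s-a), so L{e^(-12t)} = 1/(s+12). Then L{8·e^(-12t)} = 8/(s+12)

Final answer: 8/(s+12)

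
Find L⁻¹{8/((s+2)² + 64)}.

Form: b/((s-a)² + b²) → e^(at)sin(bt). With a=-2, b=8

Final answer: e^(-2t)·sin(8t)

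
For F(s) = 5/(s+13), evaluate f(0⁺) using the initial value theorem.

f(0⁺) = lim_{s→∞} s·5/(s+13) = lim_{s→∞} 5s/(s+13) = 5

Final answer: 5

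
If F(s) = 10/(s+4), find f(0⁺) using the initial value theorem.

f(0⁺) = lim_{s→∞} s·10/(s+4) = lim_{s→∞} 10s/(s+4) = 10

Final answer: 10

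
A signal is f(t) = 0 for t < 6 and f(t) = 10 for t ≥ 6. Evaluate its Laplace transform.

f(t) = 10·u(t-6). L{u(t-6)} = e^(-6s)/s, so L{f(t)} = 10·e^(-6s)/s

Final answer: 10·e^(-6s)/s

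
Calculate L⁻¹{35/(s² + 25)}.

This is the form c·a/(s² + a²) with a = 5, c = 7. L⁻¹ = 7·sin(5t)

Final answer: 7·sin(5t)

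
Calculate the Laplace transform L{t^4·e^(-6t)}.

L{t^n·e^(at)} = n!/(s-a)^(n+1), so L{t^4·e^(-6t)} = 24/(s+6)^5

Final answer: 24/(s+6)^5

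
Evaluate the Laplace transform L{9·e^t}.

L{e^(at)} = 1/(s-a), so L{e^t} = 1/(s-1). Then L{9·e^t} = 9/(s-1)

Final answer: 9/(s-1)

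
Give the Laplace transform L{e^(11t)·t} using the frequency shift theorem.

L{e^(at)·t^n} = n!/(s-a)^(n+1), so L{e^(11t)·t} = 1/(s-11)^2

Final answer: 1/(s-11)^2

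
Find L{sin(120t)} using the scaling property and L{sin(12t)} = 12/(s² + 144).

Using L{f(at)} = (1/a)F(s/a) with a=10: L{sin(120t)} = (1/10) · 12/((s/10)² + 144) = (1/10) · 12·100/(s² + 14400) = 120/(s² + 14400)

Final answer: 120/(s² + 14400)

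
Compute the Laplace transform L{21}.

L{21} = 21 · L{1} = 21/s

Final answer: 21/s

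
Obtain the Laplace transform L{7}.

L{7} = 7 · L{1} = 7/s

Final answer: 7/s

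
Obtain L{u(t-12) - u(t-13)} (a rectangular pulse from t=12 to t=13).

L{u(t-a)} = e^(-as)/s. L{u(t-12) - u(t-13)} = (e^(-12s) - e^(-13s))/s

Final answer: (e^(-12s) - e^(-13s))/s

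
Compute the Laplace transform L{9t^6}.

L{9t^6} = 9 · L{t^6} = 9 · 720/s^7 = 6480/s^7

Final answer: 6480/s^7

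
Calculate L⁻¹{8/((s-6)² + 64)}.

Form: b/((s-a)² + b²) → e^(at)sin(bt). With a=6, b=8

Final answer: e^(6t)·sin(8t)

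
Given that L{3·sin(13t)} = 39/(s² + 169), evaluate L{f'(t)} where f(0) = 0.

L{f'(t)} = s·F(s) - f(0) = s·39/(s² + 169) - 0 = 39s/(s² + 169)

Final answer: 39s/(s² + 169)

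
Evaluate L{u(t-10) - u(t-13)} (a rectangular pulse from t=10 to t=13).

L{u(t-a)} = e^(-as)/s. L{u(t-10) - u(t-13)} = (e^(-10s) - e^(-13s))/s

Final answer: (e^(-10s) - e^(-13s))/s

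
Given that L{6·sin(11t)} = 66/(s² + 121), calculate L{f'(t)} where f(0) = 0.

L{f'(t)} = s·F(s) - f(0) = s·66/(s² + 121) - 0 = 66s/(s² + 121)

Final answer: 66s/(s² + 121)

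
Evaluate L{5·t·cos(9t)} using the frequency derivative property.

L{cos(9t)} = s/(s² + 81). Derivative: d/ds[s/(s² + 81)] = [(s² + 81) - s·2s]/(s² + 81)² = (81 - s²)/(s² + 81)². So L{t·cos(9t)} = -F'(s) = (s² - 81)/(s² + 81)². Then L{5·t·cos(9t)} = 5·(s² - 81)/(s² + 81)²

Final answer: 5·(s² - 81)/(s² + 81)²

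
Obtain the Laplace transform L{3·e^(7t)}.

L{e^(at)} = 1/(s-a), so L{e^(7t)} = 1/(s-7). Then L{3·e^(7t)} = 3/(s-7)

Final answer: 3/(s-7)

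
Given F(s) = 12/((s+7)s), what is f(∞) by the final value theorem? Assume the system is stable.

f(∞) = lim_{s→0} sF(s) = lim_{s→0} 12/(s+7) = 12/7

Final answer: 12/7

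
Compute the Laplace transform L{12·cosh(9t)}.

L{cosh(ωt)} = s/(s² - ω²), so L{cosh(9t)} = s/(s² - 81). Then L{12·cosh(9t)} = 12·s/(s² - 81) = 12s/(s² - 81)

Final answer: 12s/(s² - 81)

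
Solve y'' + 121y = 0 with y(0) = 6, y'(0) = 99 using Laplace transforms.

L{y''} + 121L{y} = 0. s²Y - 6s - 99 + 121Y = 0. Y(s² + 121) = 6s + 99. Y = (6s + 99)/(s² + 121). Inverting: y(t) = 6cos(11t) + 9sin(11t)

Final answer: y(t) = 6cos(11t) + 9sin(11t)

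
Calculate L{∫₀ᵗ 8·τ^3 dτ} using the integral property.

L{∫₀ᵗ f(τ)dτ} = F(s)/s with f(t) = 8t^3. F(s) = 48/s^4, so L{∫₀ᵗ 8·τ^3 dτ} = (48/s^4)/s = 48/s^5. (Check: ∫₀ᵗ 8·τ^3 dτ = 8t^4/4.)

Final answer: 48/s^5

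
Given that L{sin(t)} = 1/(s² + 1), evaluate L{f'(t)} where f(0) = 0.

L{f'(t)} = s·F(s) - f(0) = s·1/(s² + 1) - 0 = s/(s² + 1)

Final answer: s/(s² + 1)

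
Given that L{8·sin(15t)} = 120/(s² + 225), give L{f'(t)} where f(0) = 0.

L{f'(t)} = s·F(s) - f(0) = s·120/(s² + 225) - 0 = 120s/(s² + 225)

Final answer: 120s/(s² + 225)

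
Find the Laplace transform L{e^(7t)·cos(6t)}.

L{e^(at)·cos(ωt)} = (s-a)/((s-a)² + ω²), so L{e^(7t)·cos(6t)} = (s-7)/((s-7)² + 36)

Final answer: (s-7)/((s-7)² + 36)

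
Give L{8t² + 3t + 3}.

L{8t² + 3t + 3} = 8·2/s³ + 3/s² + 3/s = 16/s³ + 3/s² + 3/s

Final answer: 16/s³ + 3/s² + 3/s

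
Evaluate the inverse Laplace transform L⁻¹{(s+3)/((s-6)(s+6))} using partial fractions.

Using partial fractions, f(t) = (9e^(6t) + 3e^(-6t))/12

Final answer: (9e^(6t) + 3e^(-6t))/12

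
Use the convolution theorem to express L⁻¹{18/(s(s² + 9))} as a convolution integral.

18/(s(s² + 9)) = (1/s)·(18/(s² + 9)) = L{1}·L{6·sin(3t)}. So f(t) = 1*(6·sin(3t)) = ∫₀ᵗ 6·sin(3τ) dτ

Final answer: ∫₀ᵗ 6·sin(3τ) dτ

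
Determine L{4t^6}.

L{t^n} = n!/s^(n+1). So L{4t^6} = 4·6!/s^7 = 2880/s^7

Final answer: 2880/s^7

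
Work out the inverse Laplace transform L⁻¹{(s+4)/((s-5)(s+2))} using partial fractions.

Using partial fractions, f(t) = (9e^(5t) - 2e^(-2t))/7

Final answer: (9e^(5t) - 2e^(-2t))/7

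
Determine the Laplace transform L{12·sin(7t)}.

L{sin(ωt)} = ω/(s² + ω²), so L{sin(7t)} = 7/(s² + 49). Then L{12·sin(7t)} = 12·7/(s² + 49) = 84/(s² + 49)

Final answer: 84/(s² + 49)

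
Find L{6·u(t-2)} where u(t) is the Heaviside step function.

L{u(t-a)} = e^(-as)/s. Here a=2, so L{u(t-2)} = e^(-2s)/s, and L{6·u(t-2)} = 6·e^(-2s)/s

Final answer: 6·e^(-2s)/s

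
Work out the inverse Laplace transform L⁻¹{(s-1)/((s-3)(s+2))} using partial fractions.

Using partial fractions, f(t) = (2e^(3t) + 3e^(-2t))/5

Final answer: (2e^(3t) + 3e^(-2t))/5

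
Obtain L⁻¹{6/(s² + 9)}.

This is the form c·a/(s² + a²) with a = 3, c = 2. L⁻¹ = 2·sin(3t)

Final answer: 2·sin(3t)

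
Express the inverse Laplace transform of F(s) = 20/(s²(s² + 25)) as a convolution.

20/(s²(s² + 25)) = (1/s²)·(20/(s² + 25)) = L{t}·L{4·sin(5t)}. So f(t) = t*(4·sin(5t)) = ∫₀ᵗ 4τ·sin(5(t-τ)) dτ

Final answer: ∫₀ᵗ 4τ·sin(5(t-τ)) dτ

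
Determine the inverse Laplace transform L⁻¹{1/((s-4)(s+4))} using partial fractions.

Decompose: A/(s-4) + B/(s+4). A = 1/8, B = -1/8. f(t) = (e^(4t) - e^(-4t))/8

Final answer: (e^(4t) - e^(-4t))/8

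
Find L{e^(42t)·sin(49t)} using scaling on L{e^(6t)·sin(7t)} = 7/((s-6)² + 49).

Scaling with a=7: L{e^(42t)·sin(49t)} = (1/7) · 7/((s/7-6)² + 49). Simplifying: 49/((s-42)² + 2401)

Final answer: 49/((s-42)² + 2401)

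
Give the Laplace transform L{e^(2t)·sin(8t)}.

L{e^(at)·sin(ωt)} = ω/((s-a)² + ω²), so L{e^(2t)·sin(8t)} = 8/((s-2)² + 64)

Final answer: 8/((s-2)² + 64)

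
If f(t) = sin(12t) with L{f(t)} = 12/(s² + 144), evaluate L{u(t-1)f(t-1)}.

Time shift theorem: L{u(t-a)f(t-a)} = e^(-as)F(s). Here a=1, F(s) = 12/(s² + 144), so L{u(t-1)f(t-1)} = e^(-s)·12/(s² + 144)

Final answer: e^(-s)·12/(s² + 144)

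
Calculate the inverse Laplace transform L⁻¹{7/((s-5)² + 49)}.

Using frequency shift, L⁻¹{7/((s-5)² + 49)} = e^(5t)·sin(7t)

Final answer: e^(5t)·sin(7t)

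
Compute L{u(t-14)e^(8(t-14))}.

u(t-a)f(t-a) with f(t)=e^(8t). L{e^(8t)} = 1/(s-8). By time shift: e^(-14s)/(s-8)

Final answer: e^(-14s)/(s-8)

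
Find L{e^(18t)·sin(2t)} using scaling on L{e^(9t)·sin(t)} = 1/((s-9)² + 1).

Scaling with a=2: L{e^(18t)·sin(2t)} = (1/2) · 1/((s/2-9)² + 1). Simplifying: 2/((s-18)² + 4)

Final answer: 2/((s-18)² + 4)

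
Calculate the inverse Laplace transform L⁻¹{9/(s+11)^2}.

L⁻¹{n!/(s-a)^(n+1)} = t^n·e^(at) with n=1, a=-11. So L⁻¹{1/(s+11)^2} = t·e^(-11t), and L⁻¹{9/(s+11)^2} = (9/1)·t·e^(-11t) = 9·t·e^(-11t)

Final answer: 9·t·e^(-11t)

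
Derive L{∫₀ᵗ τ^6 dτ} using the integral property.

L{∫₀ᵗ f(τ)dτ} = F(s)/s with f(t) = t^6. F(s) = 720/s^7, so L{∫₀ᵗ τ^6 dτ} = (720/s^7)/s = 720/s^8. (Check: ∫₀ᵗ τ^6 dτ = t^7/7.)

Final answer: 720/s^8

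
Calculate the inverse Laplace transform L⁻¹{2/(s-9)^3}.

L⁻¹{n!/(s-a)^(n+1)} = t^n·e^(at) with n=2, a=9. So L⁻¹{2/(s-9)^3} = t^2·e^(9t)

Final answer: t^2·e^(9t)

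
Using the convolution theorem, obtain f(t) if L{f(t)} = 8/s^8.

8/s^8 = (8/s)·(1/s^7) = L{8}·L{t^6/720}. By convolution, f(t) = 8*t^6/720 = ∫₀ᵗ 8·τ^6/720 dτ = 8·t^7/5040

Final answer: 8·t^7/5040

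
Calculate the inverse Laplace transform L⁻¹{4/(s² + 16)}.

L⁻¹{4/(s² + 16)} = sin(4t)

Final answer: sin(4t)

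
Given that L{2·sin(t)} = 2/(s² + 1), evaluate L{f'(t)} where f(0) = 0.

L{f'(t)} = s·F(s) - f(0) = s·2/(s² + 1) - 0 = 2s/(s² + 1)

Final answer: 2s/(s² + 1)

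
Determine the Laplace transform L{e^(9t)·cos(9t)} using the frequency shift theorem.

Frequency shift: L{e^(at)f(t)} = F(s-a). L{e^(9t)·cos(9t)} = (s-9)/((s-9)² + 81)

Final answer: (s-9)/((s-9)² + 81)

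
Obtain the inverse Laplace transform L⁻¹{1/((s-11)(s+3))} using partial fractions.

Decompose: A/(s-11) + B/(s+3). A = 1/14, B = -1/14. f(t) = (e^(11t) - e^(-3t))/14

Final answer: (e^(11t) - e^(-3t))/14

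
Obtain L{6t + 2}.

L{6t + 2} = 6·L{t} + 2·L{1} = 6/s² + 2/s

Final answer: 6/s² + 2/s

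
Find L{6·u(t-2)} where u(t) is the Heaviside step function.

L{u(t-a)} = e^(-as)/s. Here a=2, so L{u(t-2)} = e^(-2s)/s, and L{6·u(t-2)} = 6·e^(-2s)/s

Final answer: 6·e^(-2s)/s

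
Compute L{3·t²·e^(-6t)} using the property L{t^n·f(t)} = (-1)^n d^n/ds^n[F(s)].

L{e^(-6t)} = 1/(s+6). d/ds[1/(s+6)] = -1/(s+6)². d²/ds²[1/(s+6)] = 2/(s+6)³. So L{t²·e^(-6t)} = (-1)² · 2/(s+6)³ = 2/(s+6)³. Then L{3·t²·e^(-6t)} = 3·2/(s+6)³ = 6/(s+6)³

Final answer: 6/(s+6)³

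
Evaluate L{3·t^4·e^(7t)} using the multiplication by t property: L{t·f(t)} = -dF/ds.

Using L{t^n·e^(at)} = n!/(s-a)^(n+1), L{t^4·e^(7t)} = 24/(s-7)^5, so L{3·t^4·e^(7t)} = 3·24/(s-7)^5 = 72/(s-7)^5

Final answer: 72/(s-7)^5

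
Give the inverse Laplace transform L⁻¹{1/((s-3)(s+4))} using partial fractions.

Decompose: A/(s-3) + B/(s+4). A = 1/7, B = -1/7. f(t) = (e^(3t) - e^(-4t))/7

Final answer: (e^(3t) - e^(-4t))/7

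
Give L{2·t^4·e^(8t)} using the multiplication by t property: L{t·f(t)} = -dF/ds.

Using L{t^n·e^(at)} = n!/(s-a)^(n+1), L{t^4·e^(8t)} = 24/(s-8)^5, so L{2·t^4·e^(8t)} = 2·24/(s-8)^5 = 48/(s-8)^5

Final answer: 48/(s-8)^5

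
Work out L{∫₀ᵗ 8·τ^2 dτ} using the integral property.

L{∫₀ᵗ f(τ)dτ} = F(s)/s with f(t) = 8t^2. F(s) = 16/s^3, so L{∫₀ᵗ 8·τ^2 dτ} = (16/s^3)/s = 16/s^4. (Check: ∫₀ᵗ 8·τ^2 dτ = 8t^3/3.)

Final answer: 16/s^4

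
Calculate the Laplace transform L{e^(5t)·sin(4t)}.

L{e^(at)·sin(ωt)} = ω/((s-a)² + ω²), so L{e^(5t)·sin(4t)} = 4/((s-5)² + 16)

Final answer: 4/((s-5)² + 16)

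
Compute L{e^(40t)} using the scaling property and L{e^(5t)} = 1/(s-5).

Using L{f(at)} = (1/a)F(s/a) with a=8 and f(t) = e^(5t): L{e^(40t)} = (1/8) · 1/((s/8)-5) = (1/8) · 8/(s-40) = 1/(s-40)

Final answer: 1/(s-40)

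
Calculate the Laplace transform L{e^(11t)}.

L{e^(at)} = 1/(s-a), so L{e^(11t)} = 1/(s-11)

Final answer: 1/(s-11)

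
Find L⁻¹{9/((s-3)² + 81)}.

Form: b/((s-a)² + b²) → e^(at)sin(bt). With a=3, b=9

Final answer: e^(3t)·sin(9t)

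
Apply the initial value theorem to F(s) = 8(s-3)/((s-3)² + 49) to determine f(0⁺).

f(0⁺) = lim_{s→∞} sF(s) = lim_{s→∞} 8s(s-3)/((s-3)² + 49) = 8

Final answer: 8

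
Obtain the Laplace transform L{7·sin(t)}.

L{sin(ωt)} = ω/(s² + ω²), so L{sin(t)} = 1/(s² + 1). Then L{7·sin(t)} = 7·1/(s² + 1) = 7/(s² + 1)

Final answer: 7/(s² + 1)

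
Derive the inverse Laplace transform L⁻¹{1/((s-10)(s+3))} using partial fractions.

Decompose: A/(s-10) + B/(s+3). A = 1/13, B = -1/13. f(t) = (e^(10t) - e^(-3t))/13

Final answer: (e^(10t) - e^(-3t))/13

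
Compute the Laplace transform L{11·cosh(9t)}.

L{cosh(ωt)} = s/(s² - ω²), so L{cosh(9t)} = s/(s² - 81). Then L{11·cosh(9t)} = 11·s/(s² - 81) = 11s/(s² - 81)

Final answer: 11s/(s² - 81)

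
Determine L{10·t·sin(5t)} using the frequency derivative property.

L{sin(5t)} = 5/(s² + 25). By L{t·f(t)} = -F'(s): -d/ds[5/(s² + 25)] = -(5)·(-2s)/(s² + 25)² = 10s/(s² + 25)². Then L{10·t·sin(5t)} = 10·10s/(s² + 25)² = 100s/(s² + 25)²

Final answer: 100s/(s² + 25)²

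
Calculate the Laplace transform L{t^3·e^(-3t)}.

L{t^n·e^(at)} = n!/(s-a)^(n+1), so L{t^3·e^(-3t)} = 6/(s+3)^4

Final answer: 6/(s+3)^4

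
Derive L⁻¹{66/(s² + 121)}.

This is the form c·a/(s² + a²) with a = 11, c = 6. L⁻¹ = 6·sin(11t)

Final answer: 6·sin(11t)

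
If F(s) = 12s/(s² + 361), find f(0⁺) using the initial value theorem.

f(0⁺) = lim_{s→∞} s·12s/(s² + 361) = lim_{s→∞} 12s²/(s² + 361) = 12

Final answer: 12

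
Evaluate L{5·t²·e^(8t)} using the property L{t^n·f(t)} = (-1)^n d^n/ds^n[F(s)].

L{e^(8t)} = 1/(s-8). d/ds[1/(s-8)] = -1/(s-8)². d²/ds²[1/(s-8)] = 2/(s-8)³. So L{t²·e^(8t)} = (-1)² · 2/(s-8)³ = 2/(s-8)³. Then L{5·t²·e^(8t)} = 5·2/(s-8)³ = 10/(s-8)³

Final answer: 10/(s-8)³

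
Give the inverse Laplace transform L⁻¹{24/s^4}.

L⁻¹{n!/s^(n+1)} = t^n with n=3. So L⁻¹{6/s^4} = t^3, and L⁻¹{24/s^4} = (24/6)·t^3 = 4·t^3

Final answer: 4·t^3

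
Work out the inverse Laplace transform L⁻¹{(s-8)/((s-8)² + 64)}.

Using frequency shift, L⁻¹{(s-8)/((s-8)² + 64)} = e^(8t)·cos(8t)

Final answer: e^(8t)·cos(8t)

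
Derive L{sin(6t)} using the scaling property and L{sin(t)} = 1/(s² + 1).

Using L{f(at)} = (1/a)F(s/a) with a=6: L{sin(6t)} = (1/6) · 1/((s/6)² + 1) = (1/6) · 1·36/(s² + 36) = 6/(s² + 36)

Final answer: 6/(s² + 36)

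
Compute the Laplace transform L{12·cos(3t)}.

L{cos(ωt)} = s/(s² + ω²), so L{cos(3t)} = s/(s² + 9). Then L{12·cos(3t)} = 12·s/(s² + 9) = 12s/(s² + 9)

Final answer: 12s/(s² + 9)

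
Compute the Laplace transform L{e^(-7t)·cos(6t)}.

L{e^(at)·cos(ωt)} = (s-a)/((s-a)² + ω²), so L{e^(-7t)·cos(6t)} = (s+7)/((s+7)² + 36)

Final answer: (s+7)/((s+7)² + 36)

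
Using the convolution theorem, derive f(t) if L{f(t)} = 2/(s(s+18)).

2/(s(s+18)) = (2/s)·(1/(s+18)) = L{2}·L{e^(-18t)}. By convolution, f(t) = 2*e^(-18t) = ∫₀ᵗ 2·e^(-18τ) dτ = 2·(1 - e^(-18t))/18

Final answer: 2·(1 - e^(-18t))/18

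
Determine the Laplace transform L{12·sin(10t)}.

L{sin(ωt)} = ω/(s² + ω²), so L{sin(10t)} = 10/(s² + 100). Then L{12·sin(10t)} = 12·10/(s² + 100) = 120/(s² + 100)

Final answer: 120/(s² + 100)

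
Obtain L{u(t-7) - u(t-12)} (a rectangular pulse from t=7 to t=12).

L{u(t-a)} = e^(-as)/s. L{u(t-7) - u(t-12)} = (e^(-7s) - e^(-12s))/s

Final answer: (e^(-7s) - e^(-12s))/s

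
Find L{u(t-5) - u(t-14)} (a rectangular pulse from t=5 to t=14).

L{u(t-a)} = e^(-as)/s. L{u(t-5) - u(t-14)} = (e^(-5s) - e^(-14s))/s

Final answer: (e^(-5s) - e^(-14s))/s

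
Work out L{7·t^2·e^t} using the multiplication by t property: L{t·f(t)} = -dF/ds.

Using L{t^n·e^(at)} = n!/(s-a)^(n+1), L{t^2·e^t} = 2/(s-1)^3, so L{7·t^2·e^t} = 7·2/(s-1)^3 = 14/(s-1)^3

Final answer: 14/(s-1)^3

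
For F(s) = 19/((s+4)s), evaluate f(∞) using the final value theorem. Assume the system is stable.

f(∞) = lim_{s→0} sF(s) = lim_{s→0} 19/(s+4) = 19/4

Final answer: 19/4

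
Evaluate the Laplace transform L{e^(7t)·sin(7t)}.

L{e^(at)·sin(ωt)} = ω/((s-a)² + ω²), so L{e^(7t)·sin(7t)} = 7/((s-7)² + 49)

Final answer: 7/((s-7)² + 49)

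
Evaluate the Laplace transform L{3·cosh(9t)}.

L{cosh(ωt)} = s/(s² - ω²), so L{cosh(9t)} = s/(s² - 81). Then L{3·cosh(9t)} = 3·s/(s² - 81) = 3s/(s² - 81)

Final answer: 3s/(s² - 81)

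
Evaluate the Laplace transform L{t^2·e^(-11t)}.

L{t^n·e^(at)} = n!/(s-a)^(n+1), so L{t^2·e^(-11t)} = 2/(s+11)^3

Final answer: 2/(s+11)^3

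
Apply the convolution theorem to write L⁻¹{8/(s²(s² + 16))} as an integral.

8/(s²(s² + 16)) = (1/s²)·(8/(s² + 16)) = L{t}·L{2·sin(4t)}. So f(t) = t*(2·sin(4t)) = ∫₀ᵗ 2τ·sin(4(t-τ)) dτ

Final answer: ∫₀ᵗ 2τ·sin(4(t-τ)) dτ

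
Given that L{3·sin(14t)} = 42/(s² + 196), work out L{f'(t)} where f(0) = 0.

L{f'(t)} = s·F(s) - f(0) = s·42/(s² + 196) - 0 = 42s/(s² + 196)

Final answer: 42s/(s² + 196)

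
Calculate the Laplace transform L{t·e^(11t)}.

L{t^n·e^(at)} = n!/(s-a)^(n+1), so L{t·e^(11t)} = 1/(s-11)^2

Final answer: 1/(s-11)^2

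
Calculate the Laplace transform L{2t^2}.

L{2t^2} = 2 · L{t^2} = 2 · 2/s^3 = 4/s^3

Final answer: 4/s^3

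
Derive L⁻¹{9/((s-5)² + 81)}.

Form: b/((s-a)² + b²) → e^(at)sin(bt). With a=5, b=9

Final answer: e^(5t)·sin(9t)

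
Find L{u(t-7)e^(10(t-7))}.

u(t-a)f(t-a) with f(t)=e^(10t). L{e^(10t)} = 1/(s-10). By time shift: e^(-7s)/(s-10)

Final answer: e^(-7s)/(s-10)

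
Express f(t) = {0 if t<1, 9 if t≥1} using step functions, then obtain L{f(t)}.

f(t) = 9·u(t-1). L{u(t-1)} = e^(-s)/s, so L{f(t)} = 9·e^(-s)/s

Final answer: 9·e^(-s)/s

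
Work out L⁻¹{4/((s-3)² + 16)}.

Form: b/((s-a)² + b²) → e^(at)sin(bt). With a=3, b=4

Final answer: e^(3t)·sin(4t)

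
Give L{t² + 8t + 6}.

L{t² + 8t + 6} = 2/s³ + 8/s² + 6/s = 2/s³ + 8/s² + 6/s

Final answer: 2/s³ + 8/s² + 6/s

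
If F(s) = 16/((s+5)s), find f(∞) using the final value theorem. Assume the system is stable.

f(∞) = lim_{s→0} sF(s) = lim_{s→0} 16/(s+5) = 16/5

Final answer: 16/5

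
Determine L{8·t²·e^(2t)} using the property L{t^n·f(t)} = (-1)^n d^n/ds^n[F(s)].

L{e^(2t)} = 1/(s-2). d/ds[1/(s-2)] = -1/(s-2)². d²/ds²[1/(s-2)] = 2/(s-2)³. So L{t²·e^(2t)} = (-1)² · 2/(s-2)³ = 2/(s-2)³. Then L{8·t²·e^(2t)} = 8·2/(s-2)³ = 16/(s-2)³

Final answer: 16/(s-2)³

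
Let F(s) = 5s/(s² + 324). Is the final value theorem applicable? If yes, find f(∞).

The final value theorem requires all poles of sF(s) in the left half-plane. sF(s) = 5s²/(s² + 324) has poles at s = ±18i (imaginary axis). Theorem does NOT apply (oscillatory system).

Final answer: Not applicable (oscillatory)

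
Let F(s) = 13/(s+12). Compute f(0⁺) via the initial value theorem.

f(0⁺) = lim_{s→∞} s·13/(s+12) = lim_{s→∞} 13s/(s+12) = 13

Final answer: 13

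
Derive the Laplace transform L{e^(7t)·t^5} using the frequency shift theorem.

L{e^(at)·t^n} = n!/(s-a)^(n+1), so L{e^(7t)·t^5} = 120/(s-7)^6

Final answer: 120/(s-7)^6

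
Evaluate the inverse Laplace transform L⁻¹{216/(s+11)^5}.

L⁻¹{n!/(s-a)^(n+1)} = t^n·e^(at) with n=4, a=-11. So L⁻¹{24/(s+11)^5} = t^4·e^(-11t), and L⁻¹{216/(s+11)^5} = (216/24)·t^4·e^(-11t) = 9·t^4·e^(-11t)

Final answer: 9·t^4·e^(-11t)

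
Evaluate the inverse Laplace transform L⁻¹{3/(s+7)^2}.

L⁻¹{n!/(s-a)^(n+1)} = t^n·e^(at) with n=1, a=-7. So L⁻¹{1/(s+7)^2} = t·e^(-7t), and L⁻¹{3/(s+7)^2} = (3/1)·t·e^(-7t) = 3·t·e^(-7t)

Final answer: 3·t·e^(-7t)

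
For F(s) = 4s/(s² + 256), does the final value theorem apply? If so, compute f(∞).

The final value theorem requires all poles of sF(s) in the left half-plane. sF(s) = 4s²/(s² + 256) has poles at s = ±16i (imaginary axis). Theorem does NOT apply (oscillatory system).

Final answer: Not applicable (oscillatory)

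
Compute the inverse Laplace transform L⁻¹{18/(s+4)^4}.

L⁻¹{n!/(s-a)^(n+1)} = t^n·e^(at) with n=3, a=-4. So L⁻¹{6/(s+4)^4} = t^3·e^(-4t), and L⁻¹{18/(s+4)^4} = (18/6)·t^3·e^(-4t) = 3·t^3·e^(-4t)

Final answer: 3·t^3·e^(-4t)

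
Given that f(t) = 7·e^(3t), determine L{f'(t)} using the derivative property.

f(0) = 7, F(s) = 7/(s-3). L{f'(t)} = s·F(s) - f(0) = 7s/(s-3) - 7 = (7s - 7(s-3))/(s-3) = 21/(s-3)

Final answer: 21/(s-3)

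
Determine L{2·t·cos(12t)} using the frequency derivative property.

L{cos(12t)} = s/(s² + 144). Derivative: d/ds[s/(s² + 144)] = [(s² + 144) - s·2s]/(s² + 144)² = (144 - s²)/(s² + 144)². So L{t·cos(12t)} = -F'(s) = (s² - 144)/(s² + 144)². Then L{2·t·cos(12t)} = 2·(s² - 144)/(s² + 144)²

Final answer: 2·(s² - 144)/(s² + 144)²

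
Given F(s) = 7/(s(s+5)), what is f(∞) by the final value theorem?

f(∞) = lim_{s→0} s·7/(s(s+5)) = lim_{s→0} 7/(s+5) = 7/5 = 7/5

Final answer: 7/5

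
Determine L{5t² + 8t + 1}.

L{5t² + 8t + 1} = 5·2/s³ + 8/s² + 1/s = 10/s³ + 8/s² + 1/s

Final answer: 10/s³ + 8/s² + 1/s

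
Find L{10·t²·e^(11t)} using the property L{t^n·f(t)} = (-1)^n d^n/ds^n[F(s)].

L{e^(11t)} = 1/(s-11). d/ds[1/(s-11)] = -1/(s-11)². d²/ds²[1/(s-11)] = 2/(s-11)³. So L{t²·e^(11t)} = (-1)² · 2/(s-11)³ = 2/(s-11)³. Then L{10·t²·e^(11t)} = 10·2/(s-11)³ = 20/(s-11)³

Final answer: 20/(s-11)³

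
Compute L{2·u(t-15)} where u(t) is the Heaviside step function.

L{u(t-a)} = e^(-as)/s. Here a=15, so L{u(t-15)} = e^(-15s)/s, and L{2·u(t-15)} = 2·e^(-15s)/s

Final answer: 2·e^(-15s)/s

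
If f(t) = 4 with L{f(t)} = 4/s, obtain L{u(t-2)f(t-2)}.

Time shift theorem: L{u(t-a)f(t-a)} = e^(-as)F(s). Here a=2, F(s) = 4/s, so L{u(t-2)f(t-2)} = e^(-2s)·4/s

Final answer: e^(-2s)·4/s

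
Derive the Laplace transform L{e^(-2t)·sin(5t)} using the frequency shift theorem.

Frequency shift: L{e^(at)f(t)} = F(s-a). L{e^(-2t)·sin(5t)} = 5/((s+2)² + 25)

Final answer: 5/((s+2)² + 25)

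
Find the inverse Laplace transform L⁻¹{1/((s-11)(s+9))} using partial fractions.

Decompose: A/(s-11) + B/(s+9). A = 1/20, B = -1/20. f(t) = (e^(11t) - e^(-9t))/20

Final answer: (e^(11t) - e^(-9t))/20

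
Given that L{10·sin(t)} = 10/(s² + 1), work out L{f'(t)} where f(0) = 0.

L{f'(t)} = s·F(s) - f(0) = s·10/(s² + 1) - 0 = 10s/(s² + 1)

Final answer: 10s/(s² + 1)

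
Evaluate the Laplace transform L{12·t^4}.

L{t^n} = n!/s^(n+1), so L{t^4} = 24/s^5. Then L{12·t^4} = 12·24/s^5 = 288/s^5

Final answer: 288/s^5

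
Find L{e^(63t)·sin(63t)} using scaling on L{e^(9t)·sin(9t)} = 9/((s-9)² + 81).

Scaling with a=7: L{e^(63t)·sin(63t)} = (1/7) · 9/((s/7-9)² + 81). Simplifying: 63/((s-63)² + 3969)

Final answer: 63/((s-63)² + 3969)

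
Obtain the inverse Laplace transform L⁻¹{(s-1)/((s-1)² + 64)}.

Using frequency shift, L⁻¹{(s-1)/((s-1)² + 64)} = e^t·cos(8t)

Final answer: e^t·cos(8t)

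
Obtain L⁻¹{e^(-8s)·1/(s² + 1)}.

L⁻¹{1/(s² + 1)} = sin(t). By the time shift theorem, L⁻¹{e^(-as)F(s)} = u(t-a)f(t-a) with a=8, so L⁻¹{e^(-8s)·1/(s² + 1)} = u(t-8)·sin((t-8))

Final answer: u(t-8)·sin((t-8))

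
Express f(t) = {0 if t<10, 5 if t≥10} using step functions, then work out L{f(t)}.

f(t) = 5·u(t-10). L{u(t-10)} = e^(-10s)/s, so L{f(t)} = 5·e^(-10s)/s

Final answer: 5·e^(-10s)/s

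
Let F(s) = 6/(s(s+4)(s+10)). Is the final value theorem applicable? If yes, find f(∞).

Poles of sF(s) = 6/((s+4)(s+10)) are at s = -4 and s = -10, both in the left half-plane. Theorem applies. f(∞) = lim_{s→0} sF(s) = 6/(4·10) = 3/20

Final answer: 3/20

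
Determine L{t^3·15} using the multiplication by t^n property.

L{15} = 15/s. d^1/ds^1[1/s] = -1/s². d^2/ds^2[1/s] = 2/s^3. d^3/ds^3[1/s] = -6/s^4. So L{t^3} = (-1)^{3}·-6/s^4 = 6/s^4. Then L{t^3·15} = 15·6/s^4 = 90/s^4

Final answer: 90/s^4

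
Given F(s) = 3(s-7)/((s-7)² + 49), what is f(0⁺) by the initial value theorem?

f(0⁺) = lim_{s→∞} sF(s) = lim_{s→∞} 3s(s-7)/((s-7)² + 49) = 3

Final answer: 3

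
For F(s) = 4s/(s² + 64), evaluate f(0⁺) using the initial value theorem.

f(0⁺) = lim_{s→∞} s·4s/(s² + 64) = lim_{s→∞} 4s²/(s² + 64) = 4

Final answer: 4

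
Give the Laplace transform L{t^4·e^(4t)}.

L{t^n·e^(at)} = n!/(s-a)^(n+1), so L{t^4·e^(4t)} = 24/(s-4)^5

Final answer: 24/(s-4)^5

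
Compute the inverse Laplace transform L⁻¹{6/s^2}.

L⁻¹{n!/s^(n+1)} = t^n with n=1. So L⁻¹{1/s^2} = t, and L⁻¹{6/s^2} = (6/1)·t = 6·t

Final answer: 6·t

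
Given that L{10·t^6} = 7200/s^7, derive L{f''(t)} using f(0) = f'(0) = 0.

L{f''(t)} = s²F(s) - sf(0) - f'(0) = s²·7200/s^7 - 0 - 0 = 7200/s^5

Final answer: 7200/s^5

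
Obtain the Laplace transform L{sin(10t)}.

L{sin(ωt)} = ω/(s² + ω²), so L{sin(10t)} = 10/(s² + 100)

Final answer: 10/(s² + 100)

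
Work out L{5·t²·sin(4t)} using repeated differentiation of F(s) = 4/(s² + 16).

F(s) = 4/(s² + 16). F'(s) = -8s/(s² + 16)². F''(s) = -8(16 - 3s²)/(s² + 16)³ = (24s² - 128)/(s² + 16)³. So L{t²·sin(4t)} = (-1)² F''(s) = (24s² - 128)/(s² + 16)³. Then L{5·t²·sin(4t)} = 5·(24s² - 128)/(s² + 16)³ = (120s² - 640)/(s² + 16)³

Final answer: (120s² - 640)/(s² + 16)³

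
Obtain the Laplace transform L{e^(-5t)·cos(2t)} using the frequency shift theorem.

Frequency shift: L{e^(at)f(t)} = F(s-a). L{e^(-5t)·cos(2t)} = (s+5)/((s+5)² + 4)

Final answer: (s+5)/((s+5)² + 4)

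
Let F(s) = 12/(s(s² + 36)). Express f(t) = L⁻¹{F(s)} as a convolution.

12/(s(s² + 36)) = (1/s)·(12/(s² + 36)) = L{1}·L{2·sin(6t)}. So f(t) = 1*(2·sin(6t)) = ∫₀ᵗ 2·sin(6τ) dτ

Final answer: ∫₀ᵗ 2·sin(6τ) dτ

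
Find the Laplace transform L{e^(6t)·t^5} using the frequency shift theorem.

L{e^(at)·t^n} = n!/(s-a)^(n+1), so L{e^(6t)·t^5} = 120/(s-6)^6

Final answer: 120/(s-6)^6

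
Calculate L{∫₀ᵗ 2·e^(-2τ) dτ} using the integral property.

L{∫₀ᵗ f(τ)dτ} = F(s)/s with F(s) = 2/(s+2), so L{∫₀ᵗ 2·e^(-2τ) dτ} = 2/(s(s+2))

Final answer: 2/(s(s+2))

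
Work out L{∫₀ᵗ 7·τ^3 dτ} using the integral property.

L{∫₀ᵗ f(τ)dτ} = F(s)/s with f(t) = 7t^3. F(s) = 42/s^4, so L{∫₀ᵗ 7·τ^3 dτ} = (42/s^4)/s = 42/s^5. (Check: ∫₀ᵗ 7·τ^3 dτ = 7t^4/4.)

Final answer: 42/s^5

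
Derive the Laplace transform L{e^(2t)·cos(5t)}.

L{e^(at)·cos(ωt)} = (s-a)/((s-a)² + ω²), so L{e^(2t)·cos(5t)} = (s-2)/((s-2)² + 25)

Final answer: (s-2)/((s-2)² + 25)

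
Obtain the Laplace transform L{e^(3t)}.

L{e^(at)} = 1/(s-a), so L{e^(3t)} = 1/(s-3)

Final answer: 1/(s-3)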